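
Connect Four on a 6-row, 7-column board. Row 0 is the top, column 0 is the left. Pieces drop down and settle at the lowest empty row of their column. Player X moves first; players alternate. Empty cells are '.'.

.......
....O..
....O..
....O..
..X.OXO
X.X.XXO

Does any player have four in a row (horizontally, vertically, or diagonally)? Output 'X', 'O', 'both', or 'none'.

O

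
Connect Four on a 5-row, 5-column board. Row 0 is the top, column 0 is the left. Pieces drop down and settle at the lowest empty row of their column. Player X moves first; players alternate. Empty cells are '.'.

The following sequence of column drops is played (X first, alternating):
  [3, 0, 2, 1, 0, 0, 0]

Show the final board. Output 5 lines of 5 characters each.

Move 1: X drops in col 3, lands at row 4
Move 2: O drops in col 0, lands at row 4
Move 3: X drops in col 2, lands at row 4
Move 4: O drops in col 1, lands at row 4
Move 5: X drops in col 0, lands at row 3
Move 6: O drops in col 0, lands at row 2
Move 7: X drops in col 0, lands at row 1

Answer: .....
X....
O....
X....
OOXX.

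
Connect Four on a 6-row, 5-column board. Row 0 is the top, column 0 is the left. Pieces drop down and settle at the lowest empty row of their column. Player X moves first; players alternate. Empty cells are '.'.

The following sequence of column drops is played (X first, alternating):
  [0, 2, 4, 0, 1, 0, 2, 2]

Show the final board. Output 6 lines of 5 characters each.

Move 1: X drops in col 0, lands at row 5
Move 2: O drops in col 2, lands at row 5
Move 3: X drops in col 4, lands at row 5
Move 4: O drops in col 0, lands at row 4
Move 5: X drops in col 1, lands at row 5
Move 6: O drops in col 0, lands at row 3
Move 7: X drops in col 2, lands at row 4
Move 8: O drops in col 2, lands at row 3

Answer: .....
.....
.....
O.O..
O.X..
XXO.X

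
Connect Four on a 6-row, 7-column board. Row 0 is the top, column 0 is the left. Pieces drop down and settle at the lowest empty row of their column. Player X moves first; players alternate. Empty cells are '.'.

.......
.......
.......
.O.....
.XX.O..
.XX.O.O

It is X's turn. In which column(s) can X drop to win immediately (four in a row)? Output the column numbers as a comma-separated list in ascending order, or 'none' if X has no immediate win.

Answer: none

Derivation:
col 0: drop X → no win
col 1: drop X → no win
col 2: drop X → no win
col 3: drop X → no win
col 4: drop X → no win
col 5: drop X → no win
col 6: drop X → no win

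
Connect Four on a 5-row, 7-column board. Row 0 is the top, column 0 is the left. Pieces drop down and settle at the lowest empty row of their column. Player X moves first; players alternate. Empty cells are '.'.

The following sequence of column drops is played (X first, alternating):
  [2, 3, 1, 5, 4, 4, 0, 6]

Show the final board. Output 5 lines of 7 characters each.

Answer: .......
.......
.......
....O..
XXXOXOO

Derivation:
Move 1: X drops in col 2, lands at row 4
Move 2: O drops in col 3, lands at row 4
Move 3: X drops in col 1, lands at row 4
Move 4: O drops in col 5, lands at row 4
Move 5: X drops in col 4, lands at row 4
Move 6: O drops in col 4, lands at row 3
Move 7: X drops in col 0, lands at row 4
Move 8: O drops in col 6, lands at row 4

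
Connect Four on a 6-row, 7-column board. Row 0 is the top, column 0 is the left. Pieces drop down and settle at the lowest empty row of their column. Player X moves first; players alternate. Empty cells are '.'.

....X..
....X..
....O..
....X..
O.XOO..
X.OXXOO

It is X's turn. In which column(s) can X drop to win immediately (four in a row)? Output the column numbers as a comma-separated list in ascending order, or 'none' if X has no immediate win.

Answer: none

Derivation:
col 0: drop X → no win
col 1: drop X → no win
col 2: drop X → no win
col 3: drop X → no win
col 5: drop X → no win
col 6: drop X → no win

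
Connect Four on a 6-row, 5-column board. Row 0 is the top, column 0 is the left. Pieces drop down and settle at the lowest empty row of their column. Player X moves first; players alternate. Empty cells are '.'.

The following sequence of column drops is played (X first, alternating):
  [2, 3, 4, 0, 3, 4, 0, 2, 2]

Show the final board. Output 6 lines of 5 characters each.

Answer: .....
.....
.....
..X..
X.OXO
O.XOX

Derivation:
Move 1: X drops in col 2, lands at row 5
Move 2: O drops in col 3, lands at row 5
Move 3: X drops in col 4, lands at row 5
Move 4: O drops in col 0, lands at row 5
Move 5: X drops in col 3, lands at row 4
Move 6: O drops in col 4, lands at row 4
Move 7: X drops in col 0, lands at row 4
Move 8: O drops in col 2, lands at row 4
Move 9: X drops in col 2, lands at row 3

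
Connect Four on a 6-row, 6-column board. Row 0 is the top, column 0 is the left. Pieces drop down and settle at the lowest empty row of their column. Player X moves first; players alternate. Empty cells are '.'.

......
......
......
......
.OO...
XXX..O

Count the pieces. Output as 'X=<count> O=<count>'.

X=3 O=3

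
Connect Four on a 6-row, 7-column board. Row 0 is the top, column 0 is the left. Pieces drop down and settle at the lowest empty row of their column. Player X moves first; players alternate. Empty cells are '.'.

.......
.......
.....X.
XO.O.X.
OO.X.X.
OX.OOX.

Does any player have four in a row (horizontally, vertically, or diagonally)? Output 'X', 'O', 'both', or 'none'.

X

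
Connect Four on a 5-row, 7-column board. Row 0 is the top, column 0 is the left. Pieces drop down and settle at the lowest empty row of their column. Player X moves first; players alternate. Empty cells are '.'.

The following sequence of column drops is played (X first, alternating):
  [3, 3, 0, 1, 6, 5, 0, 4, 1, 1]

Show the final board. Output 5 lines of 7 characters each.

Answer: .......
.......
.O.....
XX.O...
XO.XOOX

Derivation:
Move 1: X drops in col 3, lands at row 4
Move 2: O drops in col 3, lands at row 3
Move 3: X drops in col 0, lands at row 4
Move 4: O drops in col 1, lands at row 4
Move 5: X drops in col 6, lands at row 4
Move 6: O drops in col 5, lands at row 4
Move 7: X drops in col 0, lands at row 3
Move 8: O drops in col 4, lands at row 4
Move 9: X drops in col 1, lands at row 3
Move 10: O drops in col 1, lands at row 2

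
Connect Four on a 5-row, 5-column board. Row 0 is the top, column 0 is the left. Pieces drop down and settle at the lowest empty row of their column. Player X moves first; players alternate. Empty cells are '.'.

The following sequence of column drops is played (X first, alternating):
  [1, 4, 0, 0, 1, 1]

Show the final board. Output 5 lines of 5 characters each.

Move 1: X drops in col 1, lands at row 4
Move 2: O drops in col 4, lands at row 4
Move 3: X drops in col 0, lands at row 4
Move 4: O drops in col 0, lands at row 3
Move 5: X drops in col 1, lands at row 3
Move 6: O drops in col 1, lands at row 2

Answer: .....
.....
.O...
OX...
XX..O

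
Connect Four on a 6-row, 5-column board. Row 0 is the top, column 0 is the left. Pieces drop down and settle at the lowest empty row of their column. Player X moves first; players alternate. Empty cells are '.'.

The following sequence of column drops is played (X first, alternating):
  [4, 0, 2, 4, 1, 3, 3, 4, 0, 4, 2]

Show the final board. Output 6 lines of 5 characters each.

Move 1: X drops in col 4, lands at row 5
Move 2: O drops in col 0, lands at row 5
Move 3: X drops in col 2, lands at row 5
Move 4: O drops in col 4, lands at row 4
Move 5: X drops in col 1, lands at row 5
Move 6: O drops in col 3, lands at row 5
Move 7: X drops in col 3, lands at row 4
Move 8: O drops in col 4, lands at row 3
Move 9: X drops in col 0, lands at row 4
Move 10: O drops in col 4, lands at row 2
Move 11: X drops in col 2, lands at row 4

Answer: .....
.....
....O
....O
X.XXO
OXXOX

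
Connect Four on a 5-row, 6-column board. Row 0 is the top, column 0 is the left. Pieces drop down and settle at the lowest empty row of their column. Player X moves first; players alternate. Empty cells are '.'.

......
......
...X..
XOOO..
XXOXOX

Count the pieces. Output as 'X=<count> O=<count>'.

X=6 O=5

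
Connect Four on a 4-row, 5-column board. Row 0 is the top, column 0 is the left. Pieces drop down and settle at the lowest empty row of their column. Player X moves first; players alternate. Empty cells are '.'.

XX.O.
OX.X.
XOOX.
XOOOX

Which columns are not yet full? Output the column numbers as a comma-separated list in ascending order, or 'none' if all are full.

col 0: top cell = 'X' → FULL
col 1: top cell = 'X' → FULL
col 2: top cell = '.' → open
col 3: top cell = 'O' → FULL
col 4: top cell = '.' → open

Answer: 2,4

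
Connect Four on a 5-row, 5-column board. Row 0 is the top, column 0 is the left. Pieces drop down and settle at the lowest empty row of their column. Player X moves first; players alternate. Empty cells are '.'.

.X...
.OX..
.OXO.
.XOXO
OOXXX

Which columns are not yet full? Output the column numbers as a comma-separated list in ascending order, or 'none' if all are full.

col 0: top cell = '.' → open
col 1: top cell = 'X' → FULL
col 2: top cell = '.' → open
col 3: top cell = '.' → open
col 4: top cell = '.' → open

Answer: 0,2,3,4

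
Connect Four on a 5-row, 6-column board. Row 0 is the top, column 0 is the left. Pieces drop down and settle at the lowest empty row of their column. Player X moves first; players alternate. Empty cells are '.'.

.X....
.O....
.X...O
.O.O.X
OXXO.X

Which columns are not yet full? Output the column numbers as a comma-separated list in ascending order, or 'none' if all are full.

col 0: top cell = '.' → open
col 1: top cell = 'X' → FULL
col 2: top cell = '.' → open
col 3: top cell = '.' → open
col 4: top cell = '.' → open
col 5: top cell = '.' → open

Answer: 0,2,3,4,5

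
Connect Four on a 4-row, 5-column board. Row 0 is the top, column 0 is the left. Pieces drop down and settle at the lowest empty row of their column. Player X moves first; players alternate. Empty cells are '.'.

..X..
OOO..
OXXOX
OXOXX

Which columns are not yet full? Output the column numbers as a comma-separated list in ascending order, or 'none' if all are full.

col 0: top cell = '.' → open
col 1: top cell = '.' → open
col 2: top cell = 'X' → FULL
col 3: top cell = '.' → open
col 4: top cell = '.' → open

Answer: 0,1,3,4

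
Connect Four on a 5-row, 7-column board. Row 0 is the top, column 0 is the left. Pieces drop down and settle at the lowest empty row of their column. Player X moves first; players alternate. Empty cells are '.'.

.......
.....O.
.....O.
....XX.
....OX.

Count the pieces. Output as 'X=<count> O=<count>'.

X=3 O=3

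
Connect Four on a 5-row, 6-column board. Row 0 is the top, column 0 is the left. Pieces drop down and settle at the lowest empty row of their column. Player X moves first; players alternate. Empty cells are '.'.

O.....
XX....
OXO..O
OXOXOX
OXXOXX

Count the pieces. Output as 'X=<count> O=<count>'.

X=10 O=9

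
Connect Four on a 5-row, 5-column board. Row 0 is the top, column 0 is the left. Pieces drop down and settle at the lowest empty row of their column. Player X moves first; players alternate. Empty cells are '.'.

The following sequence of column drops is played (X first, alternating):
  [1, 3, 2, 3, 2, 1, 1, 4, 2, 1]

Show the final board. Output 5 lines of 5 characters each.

Move 1: X drops in col 1, lands at row 4
Move 2: O drops in col 3, lands at row 4
Move 3: X drops in col 2, lands at row 4
Move 4: O drops in col 3, lands at row 3
Move 5: X drops in col 2, lands at row 3
Move 6: O drops in col 1, lands at row 3
Move 7: X drops in col 1, lands at row 2
Move 8: O drops in col 4, lands at row 4
Move 9: X drops in col 2, lands at row 2
Move 10: O drops in col 1, lands at row 1

Answer: .....
.O...
.XX..
.OXO.
.XXOO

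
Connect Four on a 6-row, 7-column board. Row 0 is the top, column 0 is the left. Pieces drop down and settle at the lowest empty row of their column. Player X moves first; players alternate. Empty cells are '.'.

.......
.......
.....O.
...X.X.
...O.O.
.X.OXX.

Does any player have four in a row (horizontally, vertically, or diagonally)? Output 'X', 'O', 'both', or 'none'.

none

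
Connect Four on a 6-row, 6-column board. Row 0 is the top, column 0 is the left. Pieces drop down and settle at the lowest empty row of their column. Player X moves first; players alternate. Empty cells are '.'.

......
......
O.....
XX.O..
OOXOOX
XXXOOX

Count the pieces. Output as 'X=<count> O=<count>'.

X=8 O=8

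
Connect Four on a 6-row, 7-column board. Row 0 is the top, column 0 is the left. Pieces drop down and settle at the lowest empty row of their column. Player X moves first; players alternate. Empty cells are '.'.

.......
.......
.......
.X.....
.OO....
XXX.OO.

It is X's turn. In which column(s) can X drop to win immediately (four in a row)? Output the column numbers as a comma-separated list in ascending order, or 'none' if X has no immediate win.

Answer: 3

Derivation:
col 0: drop X → no win
col 1: drop X → no win
col 2: drop X → no win
col 3: drop X → WIN!
col 4: drop X → no win
col 5: drop X → no win
col 6: drop X → no win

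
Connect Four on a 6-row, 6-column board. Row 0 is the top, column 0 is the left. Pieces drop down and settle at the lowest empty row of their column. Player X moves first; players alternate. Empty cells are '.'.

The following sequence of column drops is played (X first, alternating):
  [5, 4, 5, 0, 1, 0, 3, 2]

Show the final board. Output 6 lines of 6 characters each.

Answer: ......
......
......
......
O....X
OXOXOX

Derivation:
Move 1: X drops in col 5, lands at row 5
Move 2: O drops in col 4, lands at row 5
Move 3: X drops in col 5, lands at row 4
Move 4: O drops in col 0, lands at row 5
Move 5: X drops in col 1, lands at row 5
Move 6: O drops in col 0, lands at row 4
Move 7: X drops in col 3, lands at row 5
Move 8: O drops in col 2, lands at row 5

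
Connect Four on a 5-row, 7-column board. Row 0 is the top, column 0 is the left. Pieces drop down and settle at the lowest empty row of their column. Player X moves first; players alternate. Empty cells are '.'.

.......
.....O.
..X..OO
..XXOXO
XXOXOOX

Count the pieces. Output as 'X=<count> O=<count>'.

X=8 O=8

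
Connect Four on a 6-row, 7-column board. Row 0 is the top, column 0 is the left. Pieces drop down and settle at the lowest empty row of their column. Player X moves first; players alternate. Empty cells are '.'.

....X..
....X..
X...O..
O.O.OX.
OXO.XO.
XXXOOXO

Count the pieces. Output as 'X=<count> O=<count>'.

X=10 O=10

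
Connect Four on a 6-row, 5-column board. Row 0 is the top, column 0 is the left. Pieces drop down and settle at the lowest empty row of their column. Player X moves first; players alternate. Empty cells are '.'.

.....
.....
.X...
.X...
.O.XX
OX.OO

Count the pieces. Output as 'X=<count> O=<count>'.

X=5 O=4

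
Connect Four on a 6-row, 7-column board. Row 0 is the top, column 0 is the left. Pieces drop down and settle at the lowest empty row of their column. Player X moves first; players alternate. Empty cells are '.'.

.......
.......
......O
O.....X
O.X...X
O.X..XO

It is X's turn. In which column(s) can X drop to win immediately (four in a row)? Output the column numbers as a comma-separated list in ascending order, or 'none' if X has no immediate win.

Answer: none

Derivation:
col 0: drop X → no win
col 1: drop X → no win
col 2: drop X → no win
col 3: drop X → no win
col 4: drop X → no win
col 5: drop X → no win
col 6: drop X → no win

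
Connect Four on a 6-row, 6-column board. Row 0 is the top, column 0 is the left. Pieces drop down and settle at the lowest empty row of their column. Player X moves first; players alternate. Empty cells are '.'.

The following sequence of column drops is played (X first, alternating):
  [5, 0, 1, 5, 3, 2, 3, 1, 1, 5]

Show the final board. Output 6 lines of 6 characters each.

Move 1: X drops in col 5, lands at row 5
Move 2: O drops in col 0, lands at row 5
Move 3: X drops in col 1, lands at row 5
Move 4: O drops in col 5, lands at row 4
Move 5: X drops in col 3, lands at row 5
Move 6: O drops in col 2, lands at row 5
Move 7: X drops in col 3, lands at row 4
Move 8: O drops in col 1, lands at row 4
Move 9: X drops in col 1, lands at row 3
Move 10: O drops in col 5, lands at row 3

Answer: ......
......
......
.X...O
.O.X.O
OXOX.X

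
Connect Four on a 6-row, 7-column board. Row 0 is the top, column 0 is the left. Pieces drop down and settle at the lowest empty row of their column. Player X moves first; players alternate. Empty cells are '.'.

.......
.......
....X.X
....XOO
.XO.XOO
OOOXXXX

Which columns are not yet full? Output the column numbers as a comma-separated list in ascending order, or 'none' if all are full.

col 0: top cell = '.' → open
col 1: top cell = '.' → open
col 2: top cell = '.' → open
col 3: top cell = '.' → open
col 4: top cell = '.' → open
col 5: top cell = '.' → open
col 6: top cell = '.' → open

Answer: 0,1,2,3,4,5,6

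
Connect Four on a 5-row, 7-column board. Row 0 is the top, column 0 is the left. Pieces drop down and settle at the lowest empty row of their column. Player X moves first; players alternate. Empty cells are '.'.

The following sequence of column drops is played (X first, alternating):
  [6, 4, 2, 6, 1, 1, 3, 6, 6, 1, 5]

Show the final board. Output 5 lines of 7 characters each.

Move 1: X drops in col 6, lands at row 4
Move 2: O drops in col 4, lands at row 4
Move 3: X drops in col 2, lands at row 4
Move 4: O drops in col 6, lands at row 3
Move 5: X drops in col 1, lands at row 4
Move 6: O drops in col 1, lands at row 3
Move 7: X drops in col 3, lands at row 4
Move 8: O drops in col 6, lands at row 2
Move 9: X drops in col 6, lands at row 1
Move 10: O drops in col 1, lands at row 2
Move 11: X drops in col 5, lands at row 4

Answer: .......
......X
.O....O
.O....O
.XXXOXX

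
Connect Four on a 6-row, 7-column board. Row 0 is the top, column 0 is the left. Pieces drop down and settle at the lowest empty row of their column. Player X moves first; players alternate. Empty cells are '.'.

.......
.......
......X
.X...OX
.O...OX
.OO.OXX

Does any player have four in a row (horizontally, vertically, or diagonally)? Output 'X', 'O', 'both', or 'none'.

X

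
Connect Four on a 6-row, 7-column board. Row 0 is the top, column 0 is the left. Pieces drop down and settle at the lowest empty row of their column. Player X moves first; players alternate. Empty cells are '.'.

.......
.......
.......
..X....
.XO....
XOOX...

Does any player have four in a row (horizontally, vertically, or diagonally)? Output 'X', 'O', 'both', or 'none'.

none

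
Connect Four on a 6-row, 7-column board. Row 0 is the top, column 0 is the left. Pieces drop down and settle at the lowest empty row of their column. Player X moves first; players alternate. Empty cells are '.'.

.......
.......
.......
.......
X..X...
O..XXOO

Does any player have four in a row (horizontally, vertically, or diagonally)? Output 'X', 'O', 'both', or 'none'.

none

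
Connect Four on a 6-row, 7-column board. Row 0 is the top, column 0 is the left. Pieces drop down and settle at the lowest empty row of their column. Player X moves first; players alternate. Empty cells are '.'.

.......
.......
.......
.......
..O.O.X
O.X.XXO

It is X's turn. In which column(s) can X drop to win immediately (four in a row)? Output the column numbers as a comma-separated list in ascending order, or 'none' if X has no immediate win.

col 0: drop X → no win
col 1: drop X → no win
col 2: drop X → no win
col 3: drop X → WIN!
col 4: drop X → no win
col 5: drop X → no win
col 6: drop X → no win

Answer: 3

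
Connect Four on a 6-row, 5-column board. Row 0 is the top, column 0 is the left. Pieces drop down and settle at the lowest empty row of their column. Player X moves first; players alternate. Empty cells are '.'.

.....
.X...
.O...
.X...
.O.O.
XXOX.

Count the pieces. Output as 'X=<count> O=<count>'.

X=5 O=4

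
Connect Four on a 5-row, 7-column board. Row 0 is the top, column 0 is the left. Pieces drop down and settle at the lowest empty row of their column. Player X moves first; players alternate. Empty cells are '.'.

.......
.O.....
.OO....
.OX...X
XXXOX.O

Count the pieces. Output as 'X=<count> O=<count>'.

X=6 O=6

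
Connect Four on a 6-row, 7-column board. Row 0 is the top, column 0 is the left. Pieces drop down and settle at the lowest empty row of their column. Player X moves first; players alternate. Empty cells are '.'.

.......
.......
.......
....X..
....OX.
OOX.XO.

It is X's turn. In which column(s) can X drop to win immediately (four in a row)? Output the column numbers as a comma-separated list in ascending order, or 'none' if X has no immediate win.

col 0: drop X → no win
col 1: drop X → no win
col 2: drop X → no win
col 3: drop X → no win
col 4: drop X → no win
col 5: drop X → no win
col 6: drop X → no win

Answer: none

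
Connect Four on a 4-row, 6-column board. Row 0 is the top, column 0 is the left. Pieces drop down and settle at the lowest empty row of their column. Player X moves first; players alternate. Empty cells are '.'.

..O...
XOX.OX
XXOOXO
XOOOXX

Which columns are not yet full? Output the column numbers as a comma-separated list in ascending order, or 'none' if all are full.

Answer: 0,1,3,4,5

Derivation:
col 0: top cell = '.' → open
col 1: top cell = '.' → open
col 2: top cell = 'O' → FULL
col 3: top cell = '.' → open
col 4: top cell = '.' → open
col 5: top cell = '.' → open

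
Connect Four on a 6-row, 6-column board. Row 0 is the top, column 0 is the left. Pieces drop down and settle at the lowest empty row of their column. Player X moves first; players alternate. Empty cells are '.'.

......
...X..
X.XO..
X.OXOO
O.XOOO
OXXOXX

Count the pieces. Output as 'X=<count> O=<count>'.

X=10 O=10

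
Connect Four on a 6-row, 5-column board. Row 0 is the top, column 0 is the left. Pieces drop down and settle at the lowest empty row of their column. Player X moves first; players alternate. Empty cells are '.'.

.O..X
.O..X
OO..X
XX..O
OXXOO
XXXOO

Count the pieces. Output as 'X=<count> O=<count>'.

X=10 O=10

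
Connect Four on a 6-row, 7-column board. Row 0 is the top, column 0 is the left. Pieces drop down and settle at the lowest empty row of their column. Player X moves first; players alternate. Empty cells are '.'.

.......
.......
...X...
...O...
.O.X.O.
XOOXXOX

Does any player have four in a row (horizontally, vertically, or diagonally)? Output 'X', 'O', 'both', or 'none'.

none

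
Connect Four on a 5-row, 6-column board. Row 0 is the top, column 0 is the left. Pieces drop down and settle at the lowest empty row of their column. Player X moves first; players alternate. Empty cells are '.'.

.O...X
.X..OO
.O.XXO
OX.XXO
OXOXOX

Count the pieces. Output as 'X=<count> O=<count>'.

X=10 O=10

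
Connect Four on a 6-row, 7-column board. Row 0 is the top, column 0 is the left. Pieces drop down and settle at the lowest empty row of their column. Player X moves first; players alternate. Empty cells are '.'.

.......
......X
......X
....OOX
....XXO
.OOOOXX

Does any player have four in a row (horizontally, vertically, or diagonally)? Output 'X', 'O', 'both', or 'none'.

O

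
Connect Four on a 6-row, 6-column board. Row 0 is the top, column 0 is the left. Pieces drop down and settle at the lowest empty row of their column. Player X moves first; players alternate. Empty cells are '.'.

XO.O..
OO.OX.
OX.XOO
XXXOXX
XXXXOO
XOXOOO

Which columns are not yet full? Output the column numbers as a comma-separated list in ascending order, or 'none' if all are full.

Answer: 2,4,5

Derivation:
col 0: top cell = 'X' → FULL
col 1: top cell = 'O' → FULL
col 2: top cell = '.' → open
col 3: top cell = 'O' → FULL
col 4: top cell = '.' → open
col 5: top cell = '.' → open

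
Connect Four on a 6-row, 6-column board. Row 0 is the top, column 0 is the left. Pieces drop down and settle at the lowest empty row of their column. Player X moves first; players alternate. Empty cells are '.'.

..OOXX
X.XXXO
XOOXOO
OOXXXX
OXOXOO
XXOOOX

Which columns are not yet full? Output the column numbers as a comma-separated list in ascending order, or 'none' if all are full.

Answer: 0,1

Derivation:
col 0: top cell = '.' → open
col 1: top cell = '.' → open
col 2: top cell = 'O' → FULL
col 3: top cell = 'O' → FULL
col 4: top cell = 'X' → FULL
col 5: top cell = 'X' → FULL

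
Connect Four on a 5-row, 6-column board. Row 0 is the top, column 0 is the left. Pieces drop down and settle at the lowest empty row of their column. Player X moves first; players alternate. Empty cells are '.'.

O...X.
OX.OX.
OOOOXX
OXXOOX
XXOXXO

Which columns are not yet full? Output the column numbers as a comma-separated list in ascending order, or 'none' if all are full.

col 0: top cell = 'O' → FULL
col 1: top cell = '.' → open
col 2: top cell = '.' → open
col 3: top cell = '.' → open
col 4: top cell = 'X' → FULL
col 5: top cell = '.' → open

Answer: 1,2,3,5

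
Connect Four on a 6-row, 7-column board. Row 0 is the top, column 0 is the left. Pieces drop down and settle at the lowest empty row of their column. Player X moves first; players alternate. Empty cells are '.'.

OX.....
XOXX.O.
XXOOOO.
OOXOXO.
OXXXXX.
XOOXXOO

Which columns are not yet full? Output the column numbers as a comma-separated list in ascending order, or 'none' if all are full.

Answer: 2,3,4,5,6

Derivation:
col 0: top cell = 'O' → FULL
col 1: top cell = 'X' → FULL
col 2: top cell = '.' → open
col 3: top cell = '.' → open
col 4: top cell = '.' → open
col 5: top cell = '.' → open
col 6: top cell = '.' → open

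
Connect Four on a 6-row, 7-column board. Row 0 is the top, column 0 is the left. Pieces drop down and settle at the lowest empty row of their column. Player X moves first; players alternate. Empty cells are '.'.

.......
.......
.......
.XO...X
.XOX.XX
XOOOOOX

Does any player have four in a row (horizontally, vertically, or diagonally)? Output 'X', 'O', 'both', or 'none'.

O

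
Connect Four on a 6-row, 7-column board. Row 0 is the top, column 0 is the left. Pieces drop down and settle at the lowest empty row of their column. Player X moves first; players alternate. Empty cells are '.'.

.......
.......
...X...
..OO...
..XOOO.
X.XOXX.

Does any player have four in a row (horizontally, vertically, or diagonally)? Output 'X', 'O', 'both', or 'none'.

none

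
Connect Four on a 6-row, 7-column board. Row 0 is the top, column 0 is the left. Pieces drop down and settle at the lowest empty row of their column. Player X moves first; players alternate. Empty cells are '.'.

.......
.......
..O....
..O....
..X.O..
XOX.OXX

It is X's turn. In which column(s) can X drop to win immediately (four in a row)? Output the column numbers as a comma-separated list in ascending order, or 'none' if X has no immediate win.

Answer: none

Derivation:
col 0: drop X → no win
col 1: drop X → no win
col 2: drop X → no win
col 3: drop X → no win
col 4: drop X → no win
col 5: drop X → no win
col 6: drop X → no win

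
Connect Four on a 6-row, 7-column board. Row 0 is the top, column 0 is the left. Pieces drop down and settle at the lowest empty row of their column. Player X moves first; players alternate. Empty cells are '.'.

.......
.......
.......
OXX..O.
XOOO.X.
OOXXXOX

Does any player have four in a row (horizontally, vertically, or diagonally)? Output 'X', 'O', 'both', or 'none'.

none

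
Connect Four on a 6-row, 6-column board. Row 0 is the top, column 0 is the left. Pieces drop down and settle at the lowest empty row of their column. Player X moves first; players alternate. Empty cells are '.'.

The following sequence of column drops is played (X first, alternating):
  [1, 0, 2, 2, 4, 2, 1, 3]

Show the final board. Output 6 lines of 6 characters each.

Answer: ......
......
......
..O...
.XO...
OXXOX.

Derivation:
Move 1: X drops in col 1, lands at row 5
Move 2: O drops in col 0, lands at row 5
Move 3: X drops in col 2, lands at row 5
Move 4: O drops in col 2, lands at row 4
Move 5: X drops in col 4, lands at row 5
Move 6: O drops in col 2, lands at row 3
Move 7: X drops in col 1, lands at row 4
Move 8: O drops in col 3, lands at row 5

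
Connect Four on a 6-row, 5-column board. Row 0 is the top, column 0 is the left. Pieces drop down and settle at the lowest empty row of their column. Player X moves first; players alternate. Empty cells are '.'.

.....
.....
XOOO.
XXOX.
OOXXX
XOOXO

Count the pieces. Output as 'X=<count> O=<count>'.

X=9 O=9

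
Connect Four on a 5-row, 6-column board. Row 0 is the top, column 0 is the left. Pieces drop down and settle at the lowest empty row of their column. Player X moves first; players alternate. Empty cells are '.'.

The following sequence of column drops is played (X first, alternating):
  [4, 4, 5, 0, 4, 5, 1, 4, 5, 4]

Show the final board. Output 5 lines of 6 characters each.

Answer: ....O.
....O.
....XX
....OO
OX..XX

Derivation:
Move 1: X drops in col 4, lands at row 4
Move 2: O drops in col 4, lands at row 3
Move 3: X drops in col 5, lands at row 4
Move 4: O drops in col 0, lands at row 4
Move 5: X drops in col 4, lands at row 2
Move 6: O drops in col 5, lands at row 3
Move 7: X drops in col 1, lands at row 4
Move 8: O drops in col 4, lands at row 1
Move 9: X drops in col 5, lands at row 2
Move 10: O drops in col 4, lands at row 0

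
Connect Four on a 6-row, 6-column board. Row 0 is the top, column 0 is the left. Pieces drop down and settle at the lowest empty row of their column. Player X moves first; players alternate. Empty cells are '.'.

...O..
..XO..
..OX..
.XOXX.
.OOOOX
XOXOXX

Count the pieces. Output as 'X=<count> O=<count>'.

X=10 O=10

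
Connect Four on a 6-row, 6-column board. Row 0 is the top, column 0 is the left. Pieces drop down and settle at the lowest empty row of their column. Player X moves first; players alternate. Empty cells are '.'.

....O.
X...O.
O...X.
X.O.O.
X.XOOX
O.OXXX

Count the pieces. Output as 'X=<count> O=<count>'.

X=9 O=9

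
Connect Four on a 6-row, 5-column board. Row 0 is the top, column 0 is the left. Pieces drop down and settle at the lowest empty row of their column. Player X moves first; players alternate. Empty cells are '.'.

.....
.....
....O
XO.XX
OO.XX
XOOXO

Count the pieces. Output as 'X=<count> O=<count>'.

X=7 O=7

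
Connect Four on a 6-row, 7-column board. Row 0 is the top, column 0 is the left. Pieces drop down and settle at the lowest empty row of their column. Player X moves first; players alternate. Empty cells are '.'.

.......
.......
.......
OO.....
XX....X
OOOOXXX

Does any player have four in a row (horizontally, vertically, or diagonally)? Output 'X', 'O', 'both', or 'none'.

O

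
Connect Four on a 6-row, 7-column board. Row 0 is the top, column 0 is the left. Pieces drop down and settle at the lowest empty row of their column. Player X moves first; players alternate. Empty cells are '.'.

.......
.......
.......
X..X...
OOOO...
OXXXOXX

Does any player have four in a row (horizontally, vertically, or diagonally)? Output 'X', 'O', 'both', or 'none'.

O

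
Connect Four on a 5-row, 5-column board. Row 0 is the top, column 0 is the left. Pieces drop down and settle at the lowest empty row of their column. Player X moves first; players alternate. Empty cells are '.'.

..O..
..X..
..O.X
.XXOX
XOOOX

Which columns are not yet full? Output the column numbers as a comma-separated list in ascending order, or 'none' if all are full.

col 0: top cell = '.' → open
col 1: top cell = '.' → open
col 2: top cell = 'O' → FULL
col 3: top cell = '.' → open
col 4: top cell = '.' → open

Answer: 0,1,3,4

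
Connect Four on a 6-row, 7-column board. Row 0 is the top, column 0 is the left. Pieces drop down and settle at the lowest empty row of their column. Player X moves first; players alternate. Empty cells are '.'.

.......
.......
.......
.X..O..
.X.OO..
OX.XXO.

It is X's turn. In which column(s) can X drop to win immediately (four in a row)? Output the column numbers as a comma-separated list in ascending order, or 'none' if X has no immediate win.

col 0: drop X → no win
col 1: drop X → WIN!
col 2: drop X → WIN!
col 3: drop X → no win
col 4: drop X → no win
col 5: drop X → no win
col 6: drop X → no win

Answer: 1,2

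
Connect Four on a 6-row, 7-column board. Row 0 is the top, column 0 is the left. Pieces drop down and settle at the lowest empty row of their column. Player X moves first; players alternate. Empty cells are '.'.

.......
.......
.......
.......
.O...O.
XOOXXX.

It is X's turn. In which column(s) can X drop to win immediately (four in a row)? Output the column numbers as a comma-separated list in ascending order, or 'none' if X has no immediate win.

Answer: 6

Derivation:
col 0: drop X → no win
col 1: drop X → no win
col 2: drop X → no win
col 3: drop X → no win
col 4: drop X → no win
col 5: drop X → no win
col 6: drop X → WIN!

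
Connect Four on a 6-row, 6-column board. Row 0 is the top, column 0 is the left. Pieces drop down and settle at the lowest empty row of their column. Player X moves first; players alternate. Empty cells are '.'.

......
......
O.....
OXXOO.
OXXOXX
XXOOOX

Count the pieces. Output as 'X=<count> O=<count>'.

X=9 O=9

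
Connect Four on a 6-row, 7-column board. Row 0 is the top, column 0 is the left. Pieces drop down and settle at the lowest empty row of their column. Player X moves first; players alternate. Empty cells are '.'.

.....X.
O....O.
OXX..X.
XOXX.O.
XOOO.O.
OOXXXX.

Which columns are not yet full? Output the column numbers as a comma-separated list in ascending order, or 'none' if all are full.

Answer: 0,1,2,3,4,6

Derivation:
col 0: top cell = '.' → open
col 1: top cell = '.' → open
col 2: top cell = '.' → open
col 3: top cell = '.' → open
col 4: top cell = '.' → open
col 5: top cell = 'X' → FULL
col 6: top cell = '.' → open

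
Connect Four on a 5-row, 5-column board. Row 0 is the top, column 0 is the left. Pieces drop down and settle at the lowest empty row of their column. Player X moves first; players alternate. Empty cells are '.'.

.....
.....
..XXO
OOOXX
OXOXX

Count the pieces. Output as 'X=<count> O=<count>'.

X=7 O=6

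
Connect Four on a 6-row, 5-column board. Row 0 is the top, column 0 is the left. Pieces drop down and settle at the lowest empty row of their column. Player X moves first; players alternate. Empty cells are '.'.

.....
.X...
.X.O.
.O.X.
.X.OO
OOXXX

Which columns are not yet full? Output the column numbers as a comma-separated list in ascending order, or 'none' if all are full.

col 0: top cell = '.' → open
col 1: top cell = '.' → open
col 2: top cell = '.' → open
col 3: top cell = '.' → open
col 4: top cell = '.' → open

Answer: 0,1,2,3,4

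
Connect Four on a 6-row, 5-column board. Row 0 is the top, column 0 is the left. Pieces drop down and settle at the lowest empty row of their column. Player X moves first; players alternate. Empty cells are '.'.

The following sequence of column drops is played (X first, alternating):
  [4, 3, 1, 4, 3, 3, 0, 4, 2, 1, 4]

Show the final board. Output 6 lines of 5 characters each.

Answer: .....
.....
....X
...OO
.O.XO
XXXOX

Derivation:
Move 1: X drops in col 4, lands at row 5
Move 2: O drops in col 3, lands at row 5
Move 3: X drops in col 1, lands at row 5
Move 4: O drops in col 4, lands at row 4
Move 5: X drops in col 3, lands at row 4
Move 6: O drops in col 3, lands at row 3
Move 7: X drops in col 0, lands at row 5
Move 8: O drops in col 4, lands at row 3
Move 9: X drops in col 2, lands at row 5
Move 10: O drops in col 1, lands at row 4
Move 11: X drops in col 4, lands at row 2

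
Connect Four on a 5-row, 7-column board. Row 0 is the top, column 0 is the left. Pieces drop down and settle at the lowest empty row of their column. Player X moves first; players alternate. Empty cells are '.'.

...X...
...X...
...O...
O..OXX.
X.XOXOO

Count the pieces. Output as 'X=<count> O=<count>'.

X=7 O=6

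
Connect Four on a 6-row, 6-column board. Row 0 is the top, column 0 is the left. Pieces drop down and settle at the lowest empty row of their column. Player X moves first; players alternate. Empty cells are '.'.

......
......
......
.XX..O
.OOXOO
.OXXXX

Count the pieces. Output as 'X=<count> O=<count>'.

X=7 O=6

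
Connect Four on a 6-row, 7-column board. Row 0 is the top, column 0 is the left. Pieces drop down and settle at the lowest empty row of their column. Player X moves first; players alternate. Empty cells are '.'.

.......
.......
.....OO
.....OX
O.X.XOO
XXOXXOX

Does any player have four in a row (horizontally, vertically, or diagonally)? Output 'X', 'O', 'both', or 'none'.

O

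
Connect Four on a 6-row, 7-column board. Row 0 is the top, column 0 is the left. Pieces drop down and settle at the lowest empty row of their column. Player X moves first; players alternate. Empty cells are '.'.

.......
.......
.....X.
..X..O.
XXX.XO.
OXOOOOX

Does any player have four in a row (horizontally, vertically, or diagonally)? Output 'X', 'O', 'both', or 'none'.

O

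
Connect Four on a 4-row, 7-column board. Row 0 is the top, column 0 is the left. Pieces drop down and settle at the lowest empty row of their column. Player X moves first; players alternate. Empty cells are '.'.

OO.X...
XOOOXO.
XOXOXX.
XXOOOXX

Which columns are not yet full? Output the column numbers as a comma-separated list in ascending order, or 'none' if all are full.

Answer: 2,4,5,6

Derivation:
col 0: top cell = 'O' → FULL
col 1: top cell = 'O' → FULL
col 2: top cell = '.' → open
col 3: top cell = 'X' → FULL
col 4: top cell = '.' → open
col 5: top cell = '.' → open
col 6: top cell = '.' → open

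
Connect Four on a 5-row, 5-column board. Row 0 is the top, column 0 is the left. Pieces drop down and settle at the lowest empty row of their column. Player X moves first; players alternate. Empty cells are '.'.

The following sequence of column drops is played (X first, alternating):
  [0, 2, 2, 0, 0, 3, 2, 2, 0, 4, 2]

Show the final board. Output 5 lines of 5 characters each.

Move 1: X drops in col 0, lands at row 4
Move 2: O drops in col 2, lands at row 4
Move 3: X drops in col 2, lands at row 3
Move 4: O drops in col 0, lands at row 3
Move 5: X drops in col 0, lands at row 2
Move 6: O drops in col 3, lands at row 4
Move 7: X drops in col 2, lands at row 2
Move 8: O drops in col 2, lands at row 1
Move 9: X drops in col 0, lands at row 1
Move 10: O drops in col 4, lands at row 4
Move 11: X drops in col 2, lands at row 0

Answer: ..X..
X.O..
X.X..
O.X..
X.OOO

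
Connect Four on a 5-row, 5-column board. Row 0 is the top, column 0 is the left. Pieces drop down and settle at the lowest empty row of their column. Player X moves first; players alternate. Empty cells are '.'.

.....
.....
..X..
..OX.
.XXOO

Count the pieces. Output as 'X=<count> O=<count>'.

X=4 O=3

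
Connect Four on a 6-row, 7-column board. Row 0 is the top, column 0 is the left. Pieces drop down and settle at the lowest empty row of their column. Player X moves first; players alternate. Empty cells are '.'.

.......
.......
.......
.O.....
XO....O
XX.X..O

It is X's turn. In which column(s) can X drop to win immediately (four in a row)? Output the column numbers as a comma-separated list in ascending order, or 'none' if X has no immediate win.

col 0: drop X → no win
col 1: drop X → no win
col 2: drop X → WIN!
col 3: drop X → no win
col 4: drop X → no win
col 5: drop X → no win
col 6: drop X → no win

Answer: 2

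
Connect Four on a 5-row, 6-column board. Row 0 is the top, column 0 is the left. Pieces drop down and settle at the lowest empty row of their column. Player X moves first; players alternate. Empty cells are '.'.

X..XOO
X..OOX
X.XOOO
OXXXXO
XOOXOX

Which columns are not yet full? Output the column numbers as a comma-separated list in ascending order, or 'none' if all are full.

Answer: 1,2

Derivation:
col 0: top cell = 'X' → FULL
col 1: top cell = '.' → open
col 2: top cell = '.' → open
col 3: top cell = 'X' → FULL
col 4: top cell = 'O' → FULL
col 5: top cell = 'O' → FULL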